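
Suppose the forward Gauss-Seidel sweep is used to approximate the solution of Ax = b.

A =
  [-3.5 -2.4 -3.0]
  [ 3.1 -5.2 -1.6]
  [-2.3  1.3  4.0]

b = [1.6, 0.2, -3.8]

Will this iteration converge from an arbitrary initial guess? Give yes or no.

A = D + L + U where D = diag(-3.5, -5.2, 4).
T_GS = -(D+L)⁻¹U: row 0 first, T[0,2] = -(-3)/(-3.5) = -0.8571; later rows by forward substitution.
  T[0,:] = [+0.0000, -0.6857, -0.8571]
  T[1,:] = [+0.0000, -0.4088, -0.8187]
  T[2,:] = [+0.0000, -0.2614, -0.2268]
|λ(T)| sorted: 0.7893, 0.1537, 0.0000.
spectral radius ρ = 0.7893; 0.7893 < 1: convergent.

yes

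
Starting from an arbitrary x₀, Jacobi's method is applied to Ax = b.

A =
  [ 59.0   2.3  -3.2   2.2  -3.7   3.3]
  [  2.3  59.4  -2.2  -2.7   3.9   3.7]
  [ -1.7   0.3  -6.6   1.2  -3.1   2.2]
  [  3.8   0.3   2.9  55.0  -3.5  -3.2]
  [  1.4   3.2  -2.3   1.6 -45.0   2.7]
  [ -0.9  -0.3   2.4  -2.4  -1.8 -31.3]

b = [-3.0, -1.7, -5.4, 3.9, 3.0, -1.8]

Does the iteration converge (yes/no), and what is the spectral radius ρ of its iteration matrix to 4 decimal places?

yes, ρ = 0.2071

Write A = D+L+U with D = diag(59, 59.4, -6.6, 55, -45, -31.3).
Jacobi: T = -D⁻¹(L+U), T[1,4] = -(3.9)/(59.4) = -0.0657; T[1,1] = 0.
  T[0,:] = [+0.0000 -0.0390 +0.0542 -0.0373 +0.0627 -0.0559]
  T[1,:] = [-0.0387 +0.0000 +0.0370 +0.0455 -0.0657 -0.0623]
  T[2,:] = [-0.2576 +0.0455 +0.0000 +0.1818 -0.4697 +0.3333]
  T[3,:] = [-0.0691 -0.0055 -0.0527 +0.0000 +0.0636 +0.0582]
  T[4,:] = [+0.0311 +0.0711 -0.0511 +0.0356 +0.0000 +0.0600]
  T[5,:] = [-0.0288 -0.0096 +0.0767 -0.0767 -0.0575 +0.0000]
moduli |λ_i(T)| = 0.2071, 0.1730, 0.0999, 0.0999, 0.0601, 0.0601.
ρ = 0.2071; 0.2071 < 1 ⇒ converges.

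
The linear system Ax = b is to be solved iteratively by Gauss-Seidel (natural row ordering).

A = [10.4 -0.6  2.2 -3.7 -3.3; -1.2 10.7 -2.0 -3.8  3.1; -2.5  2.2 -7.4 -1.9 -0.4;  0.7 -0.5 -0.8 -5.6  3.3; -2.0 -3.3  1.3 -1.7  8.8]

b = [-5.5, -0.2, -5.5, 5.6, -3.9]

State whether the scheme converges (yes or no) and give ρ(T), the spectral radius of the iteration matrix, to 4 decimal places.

yes, ρ = 0.5721

Diagonal D = diag(10.4, 10.7, -7.4, -5.6, 8.8); L, U strict lower/upper.
GS T = -(D+L)⁻¹U: row 0 first, T[0,4] = -(-3.3)/(10.4) = +0.3173; later rows by forward substitution.
  T[0,:] = [+0.0000, +0.0577, -0.2115, +0.3558, +0.3173]
  T[1,:] = [+0.0000, +0.0065, +0.1632, +0.3950, -0.2541]
  T[2,:] = [+0.0000, -0.0176, +0.1200, -0.2595, -0.2368]
  T[3,:] = [+0.0000, +0.0091, -0.0582, +0.0463, +0.6855]
  T[4,:] = [+0.0000, +0.0199, -0.0158, +0.2763, +0.1442]
eigenvalue magnitudes: 0.5721, 0.3293, 0.0949, 0.0207, 0.0000.
ρ(T) = max|λ| = 0.5721; 0.5721 < 1: convergent.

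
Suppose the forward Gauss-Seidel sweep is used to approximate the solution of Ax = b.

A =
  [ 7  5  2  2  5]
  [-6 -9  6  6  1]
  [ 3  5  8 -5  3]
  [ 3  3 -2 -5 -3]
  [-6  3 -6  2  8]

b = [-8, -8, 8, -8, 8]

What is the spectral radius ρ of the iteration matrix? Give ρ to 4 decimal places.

1.1235

Diagonal D = diag(7, -9, 8, -5, 8); L, U strict lower/upper.
GS T = -(D+L)⁻¹U: row 0 first, T[0,4] = -(5)/(7) = -0.7143; later rows by forward substitution.
  T[0,:] = [+0.0000, -0.7143, -0.2857, -0.2857, -0.7143]
  T[1,:] = [+0.0000, +0.4762, +0.8571, +0.8571, +0.5873]
  T[2,:] = [+0.0000, -0.0298, -0.4286, +0.1964, -0.4742]
  T[3,:] = [+0.0000, -0.1310, +0.5143, +0.2643, -0.4865]
  T[4,:] = [+0.0000, -0.7039, -0.9857, -0.4545, -0.9900]
|eigenvalues of T|: 1.1235, 0.8741, 0.3693, 0.3693, 0.0000.
spectral radius ρ = 1.1235; 1.1235 > 1: divergent.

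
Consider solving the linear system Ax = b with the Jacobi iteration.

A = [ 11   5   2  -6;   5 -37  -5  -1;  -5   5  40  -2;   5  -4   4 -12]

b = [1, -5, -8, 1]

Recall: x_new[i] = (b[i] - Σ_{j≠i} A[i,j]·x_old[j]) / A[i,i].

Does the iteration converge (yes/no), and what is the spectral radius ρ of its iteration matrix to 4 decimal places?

Let D = diag(11, -37, 40, -12); L, U the strict triangles.
Jacobi T = -D⁻¹(L+U): T[3,0] = -(5)/(-12) = +0.4167; T[3,3] = 0.
  T[0,:] = [+0.0000  -0.4545  -0.1818  +0.5455]
  T[1,:] = [+0.1351  +0.0000  -0.1351  -0.0270]
  T[2,:] = [+0.1250  -0.1250  +0.0000  +0.0500]
  T[3,:] = [+0.4167  -0.3333  +0.3333  +0.0000]
eigenvalue magnitudes: 0.4606, 0.3813, 0.1128, 0.0336.
ρ = 0.4606; 0.4606 < 1, so it converges for any x₀.

yes, ρ = 0.4606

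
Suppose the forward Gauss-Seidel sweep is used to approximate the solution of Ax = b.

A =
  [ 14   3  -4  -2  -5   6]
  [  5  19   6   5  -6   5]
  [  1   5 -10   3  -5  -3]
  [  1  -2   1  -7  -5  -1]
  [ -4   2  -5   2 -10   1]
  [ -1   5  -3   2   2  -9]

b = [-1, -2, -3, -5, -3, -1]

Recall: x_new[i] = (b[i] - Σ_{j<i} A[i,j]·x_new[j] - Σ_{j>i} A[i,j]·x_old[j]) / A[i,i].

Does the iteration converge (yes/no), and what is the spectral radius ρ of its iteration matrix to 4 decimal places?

Split A = D + L + U, D = diag(14, 19, -10, -7, -10, -9).
T_GS = -(D+L)⁻¹U: row 0 first, T[0,5] = -(6)/(14) = -0.4286; later rows by forward substitution.
  T[0,:] = [+0.0000 -0.2143 +0.2857 +0.1429 +0.3571 -0.4286]
  T[1,:] = [+0.0000 +0.0564 -0.3910 -0.3008 +0.2218 -0.1504]
  T[2,:] = [+0.0000 +0.0068 -0.1669 +0.1639 -0.3534 -0.4180]
  T[3,:] = [+0.0000 -0.0458 +0.1287 +0.1298 -0.7771 -0.2208]
  T[4,:] = [+0.0000 +0.0845 -0.0833 -0.1733 -0.0772 +0.4062]
  T[5,:] = [+0.0000 +0.0615 -0.1832 -0.2473 +0.0115 +0.1446]
|roots of det(T-λI)|: 0.8318, 0.3821, 0.3821, 0.1602, 0.0083, 0.0000.
ρ(T) = max|λ| = 0.8318; 0.8318 < 1 ⇒ converges.

yes, ρ = 0.8318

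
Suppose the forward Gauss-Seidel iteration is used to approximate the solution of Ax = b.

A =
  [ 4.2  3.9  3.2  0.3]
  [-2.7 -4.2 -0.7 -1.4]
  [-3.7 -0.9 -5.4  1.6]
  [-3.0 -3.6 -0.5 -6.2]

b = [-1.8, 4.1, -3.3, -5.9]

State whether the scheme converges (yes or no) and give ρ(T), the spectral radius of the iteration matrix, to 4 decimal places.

yes, ρ = 0.9495

Diagonal D = diag(4.2, -4.2, -5.4, -6.2); L, U strict lower/upper.
Gauss-Seidel: T = -(D+L)⁻¹U, row 0 first, T[0,2] = -(3.2)/(4.2) = -0.7619; later rows by forward substitution.
  T[0,:] = [+0.0000  -0.9286  -0.7619  -0.0714]
  T[1,:] = [+0.0000  +0.5969  +0.3231  -0.2874]
  T[2,:] = [+0.0000  +0.5368  +0.4682  +0.3931]
  T[3,:] = [+0.0000  +0.0594  +0.1433  +0.1697]
|roots of det(T-λI)|: 0.9495, 0.3518, 0.0664, 0.0000.
ρ = 0.9495; 0.9495 < 1 ⇒ converges.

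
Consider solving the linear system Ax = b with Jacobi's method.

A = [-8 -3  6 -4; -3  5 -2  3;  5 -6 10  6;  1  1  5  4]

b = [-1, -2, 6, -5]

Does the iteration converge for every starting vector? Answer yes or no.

Write A = D+L+U with D = diag(-8, 5, 10, 4).
T_J = -D⁻¹(L+U): T[1,2] = -(-2)/(5) = +0.4000; T[1,1] = 0.
  T[0,:] = [+0.0000, -0.3750, +0.7500, -0.5000]
  T[1,:] = [+0.6000, +0.0000, +0.4000, -0.6000]
  T[2,:] = [-0.5000, +0.6000, +0.0000, -0.6000]
  T[3,:] = [-0.2500, -0.2500, -1.2500, +0.0000]
|roots of det(T-λI)|: 1.2657, 0.8664, 0.7688, 0.7688.
spectral radius ρ = 1.2657; 1.2657 > 1, so it fails to converge.

no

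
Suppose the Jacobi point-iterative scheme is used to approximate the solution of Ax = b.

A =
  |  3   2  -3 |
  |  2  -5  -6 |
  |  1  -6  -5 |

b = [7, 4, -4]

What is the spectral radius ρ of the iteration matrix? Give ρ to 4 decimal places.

Let D = diag(3, -5, -5); L, U the strict triangles.
Jacobi: T = -D⁻¹(L+U), T[0,1] = -(2)/(3) = -0.6667; T[0,0] = 0.
  T[0,:] = [+0.0000  -0.6667  +1.0000]
  T[1,:] = [+0.4000  +0.0000  -1.2000]
  T[2,:] = [+0.2000  -1.2000  +0.0000]
|roots of det(T-λI)|: 1.2745, 1.0310, 0.2435.
ρ(T) = max|λ| = 1.2745; 1.2745 > 1, so it fails to converge.

1.2745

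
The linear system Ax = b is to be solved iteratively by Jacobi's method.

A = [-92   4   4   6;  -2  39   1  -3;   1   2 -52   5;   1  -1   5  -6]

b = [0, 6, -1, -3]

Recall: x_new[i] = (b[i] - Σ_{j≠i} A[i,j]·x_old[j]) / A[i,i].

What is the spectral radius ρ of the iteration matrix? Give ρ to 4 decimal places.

0.3085

Split A = D + L + U, D = diag(-92, 39, -52, -6).
Jacobi: T = -D⁻¹(L+U), T[3,0] = -(1)/(-6) = +0.1667; T[3,3] = 0.
  T[0,:] = [+0.0000 +0.0435 +0.0435 +0.0652]
  T[1,:] = [+0.0513 +0.0000 -0.0256 +0.0769]
  T[2,:] = [+0.0192 +0.0385 +0.0000 +0.0962]
  T[3,:] = [+0.1667 -0.1667 +0.8333 +0.0000]
|eigenvalues of T|: 0.3085, 0.2468, 0.0663, 0.0046.
ρ = 0.3085; 0.3085 < 1, so it converges for any x₀.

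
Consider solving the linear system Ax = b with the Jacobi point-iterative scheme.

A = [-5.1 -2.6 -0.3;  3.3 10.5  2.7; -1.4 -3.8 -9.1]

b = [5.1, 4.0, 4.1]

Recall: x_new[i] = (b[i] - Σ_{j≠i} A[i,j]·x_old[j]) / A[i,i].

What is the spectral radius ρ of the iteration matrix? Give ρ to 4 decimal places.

0.5706

Split A = D + L + U, D = diag(-5.1, 10.5, -9.1).
Jacobi: T = -D⁻¹(L+U), T[0,1] = -(-2.6)/(-5.1) = -0.5098; T[0,0] = 0.
  T[0,:] = [+0.0000, -0.5098, -0.0588]
  T[1,:] = [-0.3143, +0.0000, -0.2571]
  T[2,:] = [-0.1538, -0.4176, +0.0000]
eigenvalue magnitudes: 0.5706, 0.4656, 0.1050.
spectral radius ρ = 0.5706; 0.5706 < 1, so it converges for any x₀.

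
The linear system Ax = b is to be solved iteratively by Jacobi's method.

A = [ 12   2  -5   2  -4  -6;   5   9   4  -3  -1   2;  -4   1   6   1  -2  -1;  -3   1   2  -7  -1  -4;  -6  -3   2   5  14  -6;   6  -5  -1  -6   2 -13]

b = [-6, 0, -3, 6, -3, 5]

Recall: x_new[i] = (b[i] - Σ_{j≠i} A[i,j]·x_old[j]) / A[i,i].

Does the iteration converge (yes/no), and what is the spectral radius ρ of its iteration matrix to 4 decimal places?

Diagonal D = diag(12, 9, 6, -7, 14, -13); L, U strict lower/upper.
Jacobi: T = -D⁻¹(L+U), T[1,4] = -(-1)/(9) = +0.1111; T[1,1] = 0.
  T[0,:] = [+0.0000 -0.1667 +0.4167 -0.1667 +0.3333 +0.5000]
  T[1,:] = [-0.5556 +0.0000 -0.4444 +0.3333 +0.1111 -0.2222]
  T[2,:] = [+0.6667 -0.1667 +0.0000 -0.1667 +0.3333 +0.1667]
  T[3,:] = [-0.4286 +0.1429 +0.2857 +0.0000 -0.1429 -0.5714]
  T[4,:] = [+0.4286 +0.2143 -0.1429 -0.3571 +0.0000 +0.4286]
  T[5,:] = [+0.4615 -0.3846 -0.0769 -0.4615 +0.1538 +0.0000]
eigenvalue magnitudes: 1.3128, 0.6159, 0.5656, 0.5656, 0.3368, 0.3368.
ρ = 1.3128; 1.3128 > 1: divergent.

no, ρ = 1.3128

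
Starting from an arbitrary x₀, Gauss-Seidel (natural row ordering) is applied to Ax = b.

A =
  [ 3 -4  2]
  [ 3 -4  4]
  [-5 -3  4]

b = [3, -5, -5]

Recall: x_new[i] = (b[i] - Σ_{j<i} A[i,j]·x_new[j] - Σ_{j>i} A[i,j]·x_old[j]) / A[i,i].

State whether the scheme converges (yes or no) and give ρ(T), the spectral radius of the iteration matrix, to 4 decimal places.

no, ρ = 1.5899

Split A = D + L + U, D = diag(3, -4, 4).
GS T = -(D+L)⁻¹U: row 0 first, T[0,1] = -(-4)/(3) = +1.3333; later rows by forward substitution.
  T[0,:] = [+0.0000, +1.3333, -0.6667]
  T[1,:] = [+0.0000, +1.0000, +0.5000]
  T[2,:] = [+0.0000, +2.4167, -0.4583]
|eigenvalues of T|: 1.5899, 1.0483, 0.0000.
ρ(T) = max|λ| = 1.5899; 1.5899 > 1 ⇒ diverges.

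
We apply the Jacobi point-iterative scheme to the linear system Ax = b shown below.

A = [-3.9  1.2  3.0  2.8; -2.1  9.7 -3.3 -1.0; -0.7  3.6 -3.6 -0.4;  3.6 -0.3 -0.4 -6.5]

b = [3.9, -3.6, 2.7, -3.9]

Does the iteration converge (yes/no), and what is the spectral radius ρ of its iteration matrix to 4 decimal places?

Diagonal D = diag(-3.9, 9.7, -3.6, -6.5); L, U strict lower/upper.
Jacobi: T = -D⁻¹(L+U), T[0,1] = -(1.2)/(-3.9) = +0.3077; T[0,0] = 0.
  T[0,:] = [+0.0000, +0.3077, +0.7692, +0.7179]
  T[1,:] = [+0.2165, +0.0000, +0.3402, +0.1031]
  T[2,:] = [-0.1944, +1.0000, +0.0000, -0.1111]
  T[3,:] = [+0.5538, -0.0462, -0.0615, +0.0000]
|roots of det(T-λI)|: 0.7958, 0.6143, 0.6143, 0.3500.
ρ(T) = max|λ| = 0.7958; 0.7958 < 1: convergent.

yes, ρ = 0.7958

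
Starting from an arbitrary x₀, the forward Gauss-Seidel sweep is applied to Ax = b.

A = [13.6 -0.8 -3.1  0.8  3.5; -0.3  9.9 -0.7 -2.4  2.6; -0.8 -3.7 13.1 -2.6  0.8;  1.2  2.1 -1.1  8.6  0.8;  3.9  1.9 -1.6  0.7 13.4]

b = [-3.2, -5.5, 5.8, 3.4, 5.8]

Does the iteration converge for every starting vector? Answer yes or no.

A = D + L + U where D = diag(13.6, 9.9, 13.1, 8.6, 13.4).
T_GS = -(D+L)⁻¹U: row 0 first, T[0,3] = -(0.8)/(13.6) = -0.0588; later rows by forward substitution.
  T[0,:] = [+0.0000  +0.0588  +0.2279  -0.0588  -0.2574]
  T[1,:] = [+0.0000  +0.0018  +0.0776  +0.2406  -0.2704]
  T[2,:] = [+0.0000  +0.0041  +0.0358  +0.2628  -0.1532]
  T[3,:] = [+0.0000  -0.0081  -0.0462  -0.0169  -0.0107]
  T[4,:] = [+0.0000  -0.0165  -0.0707  +0.0153  +0.0955]
eigenvalue magnitudes: 0.1788, 0.1032, 0.1032, 0.0117, 0.0000.
ρ = 0.1788; 0.1788 < 1: convergent.

yes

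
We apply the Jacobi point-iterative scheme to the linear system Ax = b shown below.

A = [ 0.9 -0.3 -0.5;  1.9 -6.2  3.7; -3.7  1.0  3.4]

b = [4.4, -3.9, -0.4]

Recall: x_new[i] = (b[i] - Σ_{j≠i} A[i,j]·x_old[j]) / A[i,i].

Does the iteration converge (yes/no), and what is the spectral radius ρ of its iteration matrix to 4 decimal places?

Split A = D + L + U, D = diag(0.9, -6.2, 3.4).
T_J = -D⁻¹(L+U): T[0,2] = -(-0.5)/(0.9) = +0.5556; T[0,0] = 0.
  T[0,:] = [+0.0000  +0.3333  +0.5556]
  T[1,:] = [+0.3065  +0.0000  +0.5968]
  T[2,:] = [+1.0882  -0.2941  +0.0000]
|roots of det(T-λI)|: 0.8523, 0.4419, 0.4419.
spectral radius ρ = 0.8523; 0.8523 < 1 ⇒ converges.

yes, ρ = 0.8523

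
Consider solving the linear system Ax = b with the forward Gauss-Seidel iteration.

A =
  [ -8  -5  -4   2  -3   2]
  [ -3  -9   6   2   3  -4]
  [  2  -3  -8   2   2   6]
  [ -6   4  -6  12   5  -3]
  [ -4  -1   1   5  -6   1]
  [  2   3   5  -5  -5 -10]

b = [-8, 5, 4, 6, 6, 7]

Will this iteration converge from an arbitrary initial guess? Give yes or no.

A = D + L + U where D = diag(-8, -9, -8, 12, -6, -10).
T_GS = -(D+L)⁻¹U: row 0 first, T[0,5] = -(2)/(-8) = +0.2500; later rows by forward substitution.
  T[0,:] = [+0.0000, -0.6250, -0.5000, +0.2500, -0.3750, +0.2500]
  T[1,:] = [+0.0000, +0.2083, +0.8333, +0.1389, +0.4583, -0.5278]
  T[2,:] = [+0.0000, -0.2344, -0.4375, +0.2604, -0.0156, +1.0104]
  T[3,:] = [+0.0000, -0.4991, -0.7465, +0.2089, -0.7648, +1.0561]
  T[4,:] = [+0.0000, -0.0731, -0.5006, +0.0277, -0.4663, +1.1365]
  T[5,:] = [+0.0000, +0.1064, +0.5548, +0.1036, +0.6702, -0.6994]
eigenvalue magnitudes: 1.6825, 0.4473, 0.4473, 0.0861, 0.0499, 0.0000.
ρ = 1.6825; 1.6825 > 1, so it fails to converge.

no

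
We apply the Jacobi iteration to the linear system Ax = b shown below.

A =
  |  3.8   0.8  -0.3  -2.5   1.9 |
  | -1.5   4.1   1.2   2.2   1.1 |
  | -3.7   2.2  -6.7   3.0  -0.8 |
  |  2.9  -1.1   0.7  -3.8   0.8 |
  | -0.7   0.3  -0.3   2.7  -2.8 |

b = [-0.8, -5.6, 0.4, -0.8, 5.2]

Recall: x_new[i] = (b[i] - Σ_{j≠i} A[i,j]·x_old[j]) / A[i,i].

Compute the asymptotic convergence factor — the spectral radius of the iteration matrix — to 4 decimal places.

Let D = diag(3.8, 4.1, -6.7, -3.8, -2.8); L, U the strict triangles.
T_J = -D⁻¹(L+U): T[1,2] = -(1.2)/(4.1) = -0.2927; T[1,1] = 0.
  T[0,:] = [+0.0000  -0.2105  +0.0789  +0.6579  -0.5000]
  T[1,:] = [+0.3659  +0.0000  -0.2927  -0.5366  -0.2683]
  T[2,:] = [-0.5522  +0.3284  +0.0000  +0.4478  -0.1194]
  T[3,:] = [+0.7632  -0.2895  +0.1842  +0.0000  +0.2105]
  T[4,:] = [-0.2500  +0.1071  -0.1071  +0.9643  +0.0000]
eigenvalue magnitudes: 1.1860, 0.7228, 0.4281, 0.4281, 0.2476.
ρ(T) = max|λ| = 1.1860; 1.1860 > 1 ⇒ diverges.

1.1860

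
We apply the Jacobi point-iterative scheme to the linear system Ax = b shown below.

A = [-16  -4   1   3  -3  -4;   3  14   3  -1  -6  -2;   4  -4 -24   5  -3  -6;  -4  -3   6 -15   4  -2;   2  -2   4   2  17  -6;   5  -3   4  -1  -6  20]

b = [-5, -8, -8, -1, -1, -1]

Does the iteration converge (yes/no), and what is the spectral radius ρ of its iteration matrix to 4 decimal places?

Diagonal D = diag(-16, 14, -24, -15, 17, 20); L, U strict lower/upper.
Jacobi: T = -D⁻¹(L+U), T[0,2] = -(1)/(-16) = +0.0625; T[0,0] = 0.
  T[0,:] = [+0.0000  -0.2500  +0.0625  +0.1875  -0.1875  -0.2500]
  T[1,:] = [-0.2143  +0.0000  -0.2143  +0.0714  +0.4286  +0.1429]
  T[2,:] = [+0.1667  -0.1667  +0.0000  +0.2083  -0.1250  -0.2500]
  T[3,:] = [-0.2667  -0.2000  +0.4000  +0.0000  +0.2667  -0.1333]
  T[4,:] = [-0.1176  +0.1176  -0.2353  -0.1176  +0.0000  +0.3529]
  T[5,:] = [-0.2500  +0.1500  -0.2000  +0.0500  +0.3000  +0.0000]
|λ(T)| sorted: 0.8547, 0.3375, 0.3375, 0.1980, 0.1980, 0.0286.
ρ = 0.8547; 0.8547 < 1, so it converges for any x₀.

yes, ρ = 0.8547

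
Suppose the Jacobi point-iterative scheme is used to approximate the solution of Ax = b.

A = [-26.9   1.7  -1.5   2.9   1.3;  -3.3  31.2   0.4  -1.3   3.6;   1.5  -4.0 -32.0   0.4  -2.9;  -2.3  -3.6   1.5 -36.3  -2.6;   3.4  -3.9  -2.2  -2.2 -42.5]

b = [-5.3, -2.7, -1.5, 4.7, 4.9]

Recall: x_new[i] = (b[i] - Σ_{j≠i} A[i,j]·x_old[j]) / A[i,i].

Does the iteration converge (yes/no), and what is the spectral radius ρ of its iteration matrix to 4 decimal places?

Split A = D + L + U, D = diag(-26.9, 31.2, -32, -36.3, -42.5).
Jacobi: T = -D⁻¹(L+U), T[2,3] = -(0.4)/(-32) = +0.0125; T[2,2] = 0.
  T[0,:] = [+0.0000, +0.0632, -0.0558, +0.1078, +0.0483]
  T[1,:] = [+0.1058, +0.0000, -0.0128, +0.0417, -0.1154]
  T[2,:] = [+0.0469, -0.1250, +0.0000, +0.0125, -0.0906]
  T[3,:] = [-0.0634, -0.0992, +0.0413, +0.0000, -0.0716]
  T[4,:] = [+0.0800, -0.0918, -0.0518, -0.0518, +0.0000]
|λ(T)| sorted: 0.1909, 0.1000, 0.1000, 0.0541, 0.0541.
ρ = 0.1909; 0.1909 < 1: convergent.

yes, ρ = 0.1909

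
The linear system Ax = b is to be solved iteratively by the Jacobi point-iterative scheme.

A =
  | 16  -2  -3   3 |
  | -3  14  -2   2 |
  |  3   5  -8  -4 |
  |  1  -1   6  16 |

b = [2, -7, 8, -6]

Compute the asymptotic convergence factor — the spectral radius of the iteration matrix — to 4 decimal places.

Diagonal D = diag(16, 14, -8, 16); L, U strict lower/upper.
T_J = -D⁻¹(L+U): T[2,3] = -(-4)/(-8) = -0.5000; T[2,2] = 0.
  T[0,:] = [+0.0000  +0.1250  +0.1875  -0.1875]
  T[1,:] = [+0.2143  +0.0000  +0.1429  -0.1429]
  T[2,:] = [+0.3750  +0.6250  +0.0000  -0.5000]
  T[3,:] = [-0.0625  +0.0625  -0.3750  +0.0000]
|eigenvalues of T|: 0.7185, 0.4520, 0.1383, 0.1383.
spectral radius ρ = 0.7185; 0.7185 < 1, so it converges for any x₀.

0.7185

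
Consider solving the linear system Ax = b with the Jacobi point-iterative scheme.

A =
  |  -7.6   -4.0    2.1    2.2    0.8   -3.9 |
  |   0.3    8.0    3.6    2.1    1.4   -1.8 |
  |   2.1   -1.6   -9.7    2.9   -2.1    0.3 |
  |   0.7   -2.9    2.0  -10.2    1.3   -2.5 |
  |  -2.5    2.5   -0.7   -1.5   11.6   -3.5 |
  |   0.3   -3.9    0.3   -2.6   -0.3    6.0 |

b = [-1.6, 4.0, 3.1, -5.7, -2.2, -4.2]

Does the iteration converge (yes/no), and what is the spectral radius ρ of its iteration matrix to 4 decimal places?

Diagonal D = diag(-7.6, 8, -9.7, -10.2, 11.6, 6); L, U strict lower/upper.
Jacobi T = -D⁻¹(L+U): T[1,0] = -(0.3)/(8) = -0.0375; T[1,1] = 0.
  T[0,:] = [+0.0000 -0.5263 +0.2763 +0.2895 +0.1053 -0.5132]
  T[1,:] = [-0.0375 +0.0000 -0.4500 -0.2625 -0.1750 +0.2250]
  T[2,:] = [+0.2165 -0.1649 +0.0000 +0.2990 -0.2165 +0.0309]
  T[3,:] = [+0.0686 -0.2843 +0.1961 +0.0000 +0.1275 -0.2451]
  T[4,:] = [+0.2155 -0.2155 +0.0603 +0.1293 +0.0000 +0.3017]
  T[5,:] = [-0.0500 +0.6500 -0.0500 +0.4333 +0.0500 +0.0000]
eigenvalue magnitudes: 0.8270, 0.6229, 0.3780, 0.3780, 0.1831, 0.1425.
ρ(T) = max|λ| = 0.8270; 0.8270 < 1, so it converges for any x₀.

yes, ρ = 0.8270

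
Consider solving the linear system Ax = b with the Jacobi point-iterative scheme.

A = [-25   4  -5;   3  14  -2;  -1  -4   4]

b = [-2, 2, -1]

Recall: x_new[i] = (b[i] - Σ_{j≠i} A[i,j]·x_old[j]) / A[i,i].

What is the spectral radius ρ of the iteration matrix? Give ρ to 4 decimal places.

0.4180

Diagonal D = diag(-25, 14, 4); L, U strict lower/upper.
Jacobi T = -D⁻¹(L+U): T[1,0] = -(3)/(14) = -0.2143; T[1,1] = 0.
  T[0,:] = [+0.0000 +0.1600 -0.2000]
  T[1,:] = [-0.2143 +0.0000 +0.1429]
  T[2,:] = [+0.2500 +1.0000 +0.0000]
moduli |λ_i(T)| = 0.4180, 0.3409, 0.3409.
ρ(T) = max|λ| = 0.4180; 0.4180 < 1 ⇒ converges.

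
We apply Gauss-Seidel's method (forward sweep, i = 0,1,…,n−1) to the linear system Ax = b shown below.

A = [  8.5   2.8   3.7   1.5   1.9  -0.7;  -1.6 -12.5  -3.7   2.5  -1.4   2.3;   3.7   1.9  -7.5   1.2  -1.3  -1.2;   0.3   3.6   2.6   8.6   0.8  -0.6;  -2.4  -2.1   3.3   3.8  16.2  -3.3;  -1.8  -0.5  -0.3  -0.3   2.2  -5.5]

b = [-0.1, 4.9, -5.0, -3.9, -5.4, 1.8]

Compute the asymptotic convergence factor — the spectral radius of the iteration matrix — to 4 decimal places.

Diagonal D = diag(8.5, -12.5, -7.5, 8.6, 16.2, -5.5); L, U strict lower/upper.
Gauss-Seidel: T = -(D+L)⁻¹U, row 0 first, T[0,4] = -(1.9)/(8.5) = -0.2235; later rows by forward substitution.
  T[0,:] = [+0.0000, -0.3294, -0.4353, -0.1765, -0.2235, +0.0824]
  T[1,:] = [+0.0000, +0.0422, -0.2403, +0.2226, -0.0834, +0.1735]
  T[2,:] = [+0.0000, -0.1518, -0.2756, +0.1293, -0.3047, -0.0754]
  T[3,:] = [+0.0000, +0.0397, +0.1991, -0.1261, +0.0418, +0.0171]
  T[4,:] = [+0.0000, -0.0217, -0.0862, +0.0059, +0.0083, +0.2497]
  T[5,:] = [+0.0000, +0.1014, +0.1340, +0.0397, +0.0984, +0.0604]
moduli |λ_i(T)| = 0.5482, 0.1490, 0.1490, 0.1110, 0.0716, 0.0000.
spectral radius ρ = 0.5482; 0.5482 < 1 ⇒ converges.

0.5482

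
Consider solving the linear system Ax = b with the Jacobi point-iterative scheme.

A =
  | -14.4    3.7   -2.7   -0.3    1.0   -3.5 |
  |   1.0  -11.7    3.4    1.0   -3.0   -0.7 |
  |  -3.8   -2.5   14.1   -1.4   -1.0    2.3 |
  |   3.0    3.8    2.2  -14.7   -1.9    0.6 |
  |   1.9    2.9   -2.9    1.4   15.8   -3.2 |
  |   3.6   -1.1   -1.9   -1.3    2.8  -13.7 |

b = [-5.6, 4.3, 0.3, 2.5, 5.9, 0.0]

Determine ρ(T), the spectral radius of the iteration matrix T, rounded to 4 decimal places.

A = D + L + U where D = diag(-14.4, -11.7, 14.1, -14.7, 15.8, -13.7).
Jacobi: T = -D⁻¹(L+U), T[3,4] = -(-1.9)/(-14.7) = -0.1293; T[3,3] = 0.
  T[0,:] = [+0.0000 +0.2569 -0.1875 -0.0208 +0.0694 -0.2431]
  T[1,:] = [+0.0855 +0.0000 +0.2906 +0.0855 -0.2564 -0.0598]
  T[2,:] = [+0.2695 +0.1773 +0.0000 +0.0993 +0.0709 -0.1631]
  T[3,:] = [+0.2041 +0.2585 +0.1497 +0.0000 -0.1293 +0.0408]
  T[4,:] = [-0.1203 -0.1835 +0.1835 -0.0886 +0.0000 +0.2025]
  T[5,:] = [+0.2628 -0.0803 -0.1387 -0.0949 +0.2044 +0.0000]
moduli |λ_i(T)| = 0.5209, 0.3149, 0.3149, 0.2059, 0.2059, 0.1081.
spectral radius ρ = 0.5209; 0.5209 < 1, so it converges for any x₀.

0.5209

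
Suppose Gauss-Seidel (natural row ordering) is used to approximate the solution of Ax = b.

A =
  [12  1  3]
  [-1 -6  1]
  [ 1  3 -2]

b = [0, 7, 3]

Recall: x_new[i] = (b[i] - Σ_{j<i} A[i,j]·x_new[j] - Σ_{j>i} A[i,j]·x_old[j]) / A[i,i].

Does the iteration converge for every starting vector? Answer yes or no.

yes

Diagonal D = diag(12, -6, -2); L, U strict lower/upper.
GS T = -(D+L)⁻¹U: row 0 first, T[0,2] = -(3)/(12) = -0.2500; later rows by forward substitution.
  T[0,:] = [+0.0000 -0.0833 -0.2500]
  T[1,:] = [+0.0000 +0.0139 +0.2083]
  T[2,:] = [+0.0000 -0.0208 +0.1875]
|eigenvalues of T|: 0.1572, 0.0442, 0.0000.
spectral radius ρ = 0.1572; 0.1572 < 1: convergent.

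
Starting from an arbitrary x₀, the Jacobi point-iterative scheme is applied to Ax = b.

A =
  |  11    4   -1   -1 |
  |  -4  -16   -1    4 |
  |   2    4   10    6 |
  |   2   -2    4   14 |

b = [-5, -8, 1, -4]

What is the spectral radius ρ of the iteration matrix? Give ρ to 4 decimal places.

Write A = D+L+U with D = diag(11, -16, 10, 14).
T_J = -D⁻¹(L+U): T[3,0] = -(2)/(14) = -0.1429; T[3,3] = 0.
  T[0,:] = [+0.0000 -0.3636 +0.0909 +0.0909]
  T[1,:] = [-0.2500 +0.0000 -0.0625 +0.2500]
  T[2,:] = [-0.2000 -0.4000 +0.0000 -0.6000]
  T[3,:] = [-0.1429 +0.1429 -0.2857 +0.0000]
|roots of det(T-λI)|: 0.5888, 0.4212, 0.4212, 0.1631.
ρ = 0.5888; 0.5888 < 1: convergent.

0.5888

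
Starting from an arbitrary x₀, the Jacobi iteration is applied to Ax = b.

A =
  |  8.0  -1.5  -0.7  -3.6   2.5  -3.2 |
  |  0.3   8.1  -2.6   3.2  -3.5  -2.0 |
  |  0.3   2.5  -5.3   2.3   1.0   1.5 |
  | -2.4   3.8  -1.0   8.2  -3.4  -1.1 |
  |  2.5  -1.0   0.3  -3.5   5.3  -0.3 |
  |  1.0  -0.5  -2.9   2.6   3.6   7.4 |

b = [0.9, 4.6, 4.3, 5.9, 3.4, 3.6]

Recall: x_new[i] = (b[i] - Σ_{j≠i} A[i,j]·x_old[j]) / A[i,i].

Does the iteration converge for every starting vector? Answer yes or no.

Split A = D + L + U, D = diag(8, 8.1, -5.3, 8.2, 5.3, 7.4).
T_J = -D⁻¹(L+U): T[3,5] = -(-1.1)/(8.2) = +0.1341; T[3,3] = 0.
  T[0,:] = [+0.0000  +0.1875  +0.0875  +0.4500  -0.3125  +0.4000]
  T[1,:] = [-0.0370  +0.0000  +0.3210  -0.3951  +0.4321  +0.2469]
  T[2,:] = [+0.0566  +0.4717  +0.0000  +0.4340  +0.1887  +0.2830]
  T[3,:] = [+0.2927  -0.4634  +0.1220  +0.0000  +0.4146  +0.1341]
  T[4,:] = [-0.4717  +0.1887  -0.0566  +0.6604  +0.0000  +0.0566]
  T[5,:] = [-0.1351  +0.0676  +0.3919  -0.3514  -0.4865  +0.0000]
eigenvalue magnitudes: 1.1430, 0.5811, 0.5811, 0.4512, 0.3516, 0.3516.
spectral radius ρ = 1.1430; 1.1430 > 1 ⇒ diverges.

no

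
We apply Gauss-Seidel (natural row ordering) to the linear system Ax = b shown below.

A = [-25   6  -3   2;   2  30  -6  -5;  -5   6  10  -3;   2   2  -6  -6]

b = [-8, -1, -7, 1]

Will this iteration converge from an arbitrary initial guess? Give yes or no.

yes

Diagonal D = diag(-25, 30, 10, -6); L, U strict lower/upper.
T_GS = -(D+L)⁻¹U: row 0 first, T[0,3] = -(2)/(-25) = +0.0800; later rows by forward substitution.
  T[0,:] = [+0.0000, +0.2400, -0.1200, +0.0800]
  T[1,:] = [+0.0000, -0.0160, +0.2080, +0.1613]
  T[2,:] = [+0.0000, +0.1296, -0.1848, +0.2432]
  T[3,:] = [+0.0000, -0.0549, +0.2141, -0.1628]
|roots of det(T-λI)|: 0.4187, 0.1381, 0.0830, 0.0000.
spectral radius ρ = 0.4187; 0.4187 < 1, so it converges for any x₀.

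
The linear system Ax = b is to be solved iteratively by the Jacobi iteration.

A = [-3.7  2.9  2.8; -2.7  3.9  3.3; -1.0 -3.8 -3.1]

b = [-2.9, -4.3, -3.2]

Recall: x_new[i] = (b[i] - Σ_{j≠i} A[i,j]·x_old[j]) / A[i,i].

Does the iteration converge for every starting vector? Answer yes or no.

Write A = D+L+U with D = diag(-3.7, 3.9, -3.1).
Jacobi: T = -D⁻¹(L+U), T[0,2] = -(2.8)/(-3.7) = +0.7568; T[0,0] = 0.
  T[0,:] = [+0.0000  +0.7838  +0.7568]
  T[1,:] = [+0.6923  +0.0000  -0.8462]
  T[2,:] = [-0.3226  -1.2258  +0.0000]
moduli |λ_i(T)| = 1.2913, 0.9375, 0.3538.
ρ(T) = max|λ| = 1.2913; 1.2913 > 1: divergent.

no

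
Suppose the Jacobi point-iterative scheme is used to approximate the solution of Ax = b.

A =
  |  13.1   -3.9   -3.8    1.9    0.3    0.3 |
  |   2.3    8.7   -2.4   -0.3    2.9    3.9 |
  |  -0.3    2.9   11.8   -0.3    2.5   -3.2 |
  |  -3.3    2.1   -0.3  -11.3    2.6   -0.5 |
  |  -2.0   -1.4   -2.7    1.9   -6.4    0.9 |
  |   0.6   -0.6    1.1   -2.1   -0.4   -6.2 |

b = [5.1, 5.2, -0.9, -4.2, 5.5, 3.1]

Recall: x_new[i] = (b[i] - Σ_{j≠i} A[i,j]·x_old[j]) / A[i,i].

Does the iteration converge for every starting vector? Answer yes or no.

yes

Diagonal D = diag(13.1, 8.7, 11.8, -11.3, -6.4, -6.2); L, U strict lower/upper.
T_J = -D⁻¹(L+U): T[0,2] = -(-3.8)/(13.1) = +0.2901; T[0,0] = 0.
  T[0,:] = [+0.0000, +0.2977, +0.2901, -0.1450, -0.0229, -0.0229]
  T[1,:] = [-0.2644, +0.0000, +0.2759, +0.0345, -0.3333, -0.4483]
  T[2,:] = [+0.0254, -0.2458, +0.0000, +0.0254, -0.2119, +0.2712]
  T[3,:] = [-0.2920, +0.1858, -0.0265, +0.0000, +0.2301, -0.0442]
  T[4,:] = [-0.3125, -0.2188, -0.4219, +0.2969, +0.0000, +0.1406]
  T[5,:] = [+0.0968, -0.0968, +0.1774, -0.3387, -0.0645, +0.0000]
eigenvalue magnitudes: 0.5920, 0.3529, 0.3529, 0.3475, 0.2075, 0.2075.
spectral radius ρ = 0.5920; 0.5920 < 1, so it converges for any x₀.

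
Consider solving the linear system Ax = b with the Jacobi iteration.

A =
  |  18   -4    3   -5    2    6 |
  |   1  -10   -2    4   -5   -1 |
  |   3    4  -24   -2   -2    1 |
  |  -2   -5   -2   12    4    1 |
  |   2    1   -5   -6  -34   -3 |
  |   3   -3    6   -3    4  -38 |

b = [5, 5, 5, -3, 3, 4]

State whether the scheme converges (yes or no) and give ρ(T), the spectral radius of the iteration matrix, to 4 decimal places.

Write A = D+L+U with D = diag(18, -10, -24, 12, -34, -38).
Jacobi: T = -D⁻¹(L+U), T[0,2] = -(3)/(18) = -0.1667; T[0,0] = 0.
  T[0,:] = [+0.0000, +0.2222, -0.1667, +0.2778, -0.1111, -0.3333]
  T[1,:] = [+0.1000, +0.0000, -0.2000, +0.4000, -0.5000, -0.1000]
  T[2,:] = [+0.1250, +0.1667, +0.0000, -0.0833, -0.0833, +0.0417]
  T[3,:] = [+0.1667, +0.4167, +0.1667, +0.0000, -0.3333, -0.0833]
  T[4,:] = [+0.0588, +0.0294, -0.1471, -0.1765, +0.0000, -0.0882]
  T[5,:] = [+0.0789, -0.0789, +0.1579, -0.0789, +0.1053, +0.0000]
|λ(T)| sorted: 0.6219, 0.3346, 0.3346, 0.2304, 0.2304, 0.1275.
ρ(T) = max|λ| = 0.6219; 0.6219 < 1: convergent.

yes, ρ = 0.6219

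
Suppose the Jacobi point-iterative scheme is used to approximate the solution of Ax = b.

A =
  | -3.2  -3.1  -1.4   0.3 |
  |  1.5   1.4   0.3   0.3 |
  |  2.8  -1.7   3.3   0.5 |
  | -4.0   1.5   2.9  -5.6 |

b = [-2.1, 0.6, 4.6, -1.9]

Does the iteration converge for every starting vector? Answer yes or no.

Diagonal D = diag(-3.2, 1.4, 3.3, -5.6); L, U strict lower/upper.
T_J = -D⁻¹(L+U): T[0,3] = -(0.3)/(-3.2) = +0.0938; T[0,0] = 0.
  T[0,:] = [+0.0000, -0.9688, -0.4375, +0.0938]
  T[1,:] = [-1.0714, +0.0000, -0.2143, -0.2143]
  T[2,:] = [-0.8485, +0.5152, +0.0000, -0.1515]
  T[3,:] = [-0.7143, +0.2679, +0.5179, +0.0000]
|roots of det(T-λI)|: 1.1296, 0.8623, 0.3950, 0.1277.
ρ(T) = max|λ| = 1.1296; 1.1296 > 1 ⇒ diverges.

no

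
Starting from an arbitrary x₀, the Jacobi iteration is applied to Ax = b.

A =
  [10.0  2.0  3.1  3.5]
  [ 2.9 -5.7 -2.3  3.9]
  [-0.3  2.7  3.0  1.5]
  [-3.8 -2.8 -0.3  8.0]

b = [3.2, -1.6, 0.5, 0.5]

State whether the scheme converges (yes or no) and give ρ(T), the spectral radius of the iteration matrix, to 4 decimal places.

yes, ρ = 0.8390

Write A = D+L+U with D = diag(10, -5.7, 3, 8).
T_J = -D⁻¹(L+U): T[0,2] = -(3.1)/(10) = -0.3100; T[0,0] = 0.
  T[0,:] = [+0.0000 -0.2000 -0.3100 -0.3500]
  T[1,:] = [+0.5088 +0.0000 -0.4035 +0.6842]
  T[2,:] = [+0.1000 -0.9000 +0.0000 -0.5000]
  T[3,:] = [+0.4750 +0.3500 +0.0375 +0.0000]
eigenvalue magnitudes: 0.8390, 0.6764, 0.5560, 0.5560.
ρ = 0.8390; 0.8390 < 1 ⇒ converges.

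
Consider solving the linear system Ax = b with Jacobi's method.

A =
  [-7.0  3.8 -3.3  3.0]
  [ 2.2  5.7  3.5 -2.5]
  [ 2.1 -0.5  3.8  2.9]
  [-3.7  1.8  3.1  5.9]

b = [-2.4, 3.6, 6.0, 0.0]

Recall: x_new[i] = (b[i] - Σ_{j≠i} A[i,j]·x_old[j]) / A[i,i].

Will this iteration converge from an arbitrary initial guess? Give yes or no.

no

Split A = D + L + U, D = diag(-7, 5.7, 3.8, 5.9).
Jacobi T = -D⁻¹(L+U): T[2,0] = -(2.1)/(3.8) = -0.5526; T[2,2] = 0.
  T[0,:] = [+0.0000  +0.5429  -0.4714  +0.4286]
  T[1,:] = [-0.3860  +0.0000  -0.6140  +0.4386]
  T[2,:] = [-0.5526  +0.1316  +0.0000  -0.7632]
  T[3,:] = [+0.6271  -0.3051  -0.5254  +0.0000]
eigenvalue magnitudes: 1.1393, 0.6904, 0.6904, 0.6660.
ρ = 1.1393; 1.1393 > 1 ⇒ diverges.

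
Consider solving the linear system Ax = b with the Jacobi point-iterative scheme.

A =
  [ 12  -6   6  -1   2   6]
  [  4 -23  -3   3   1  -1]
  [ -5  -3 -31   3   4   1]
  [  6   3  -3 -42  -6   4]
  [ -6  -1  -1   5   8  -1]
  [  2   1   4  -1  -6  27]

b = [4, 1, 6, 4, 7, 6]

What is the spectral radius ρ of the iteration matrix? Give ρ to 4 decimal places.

Let D = diag(12, -23, -31, -42, 8, 27); L, U the strict triangles.
Jacobi T = -D⁻¹(L+U): T[1,5] = -(-1)/(-23) = -0.0435; T[1,1] = 0.
  T[0,:] = [+0.0000, +0.5000, -0.5000, +0.0833, -0.1667, -0.5000]
  T[1,:] = [+0.1739, +0.0000, -0.1304, +0.1304, +0.0435, -0.0435]
  T[2,:] = [-0.1613, -0.0968, +0.0000, +0.0968, +0.1290, +0.0323]
  T[3,:] = [+0.1429, +0.0714, -0.0714, +0.0000, -0.1429, +0.0952]
  T[4,:] = [+0.7500, +0.1250, +0.1250, -0.6250, +0.0000, +0.1250]
  T[5,:] = [-0.0741, -0.0370, -0.1481, +0.0370, +0.2222, +0.0000]
|λ(T)| sorted: 0.6219, 0.4471, 0.4471, 0.1994, 0.1312, 0.0217.
ρ(T) = max|λ| = 0.6219; 0.6219 < 1 ⇒ converges.

0.6219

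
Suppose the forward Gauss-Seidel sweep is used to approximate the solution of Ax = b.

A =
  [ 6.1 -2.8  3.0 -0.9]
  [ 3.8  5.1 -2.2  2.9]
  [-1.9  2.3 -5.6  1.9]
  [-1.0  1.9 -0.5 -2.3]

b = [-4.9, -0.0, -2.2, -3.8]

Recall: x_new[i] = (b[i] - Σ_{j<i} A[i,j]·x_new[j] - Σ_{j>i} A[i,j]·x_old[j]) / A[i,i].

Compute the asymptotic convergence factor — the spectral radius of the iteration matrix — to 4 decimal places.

0.8772

A = D + L + U where D = diag(6.1, 5.1, -5.6, -2.3).
Gauss-Seidel: T = -(D+L)⁻¹U, row 0 first, T[0,2] = -(3)/(6.1) = -0.4918; later rows by forward substitution.
  T[0,:] = [+0.0000  +0.4590  -0.4918  +0.1475]
  T[1,:] = [+0.0000  -0.3420  +0.7978  -0.6786]
  T[2,:] = [+0.0000  -0.2962  +0.4945  +0.0105]
  T[3,:] = [+0.0000  -0.4177  +0.7654  -0.6270]
|eigenvalues of T|: 0.8772, 0.2865, 0.1162, 0.0000.
ρ(T) = max|λ| = 0.8772; 0.8772 < 1 ⇒ converges.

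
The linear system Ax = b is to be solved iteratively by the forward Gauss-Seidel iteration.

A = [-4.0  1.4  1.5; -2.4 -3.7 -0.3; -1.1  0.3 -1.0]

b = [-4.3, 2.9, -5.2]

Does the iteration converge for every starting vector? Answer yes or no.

yes

A = D + L + U where D = diag(-4, -3.7, -1).
T_GS = -(D+L)⁻¹U: row 0 first, T[0,1] = -(1.4)/(-4) = +0.3500; later rows by forward substitution.
  T[0,:] = [+0.0000, +0.3500, +0.3750]
  T[1,:] = [+0.0000, -0.2270, -0.3243]
  T[2,:] = [+0.0000, -0.4531, -0.5098]
eigenvalue magnitudes: 0.7770, 0.0402, 0.0000.
spectral radius ρ = 0.7770; 0.7770 < 1, so it converges for any x₀.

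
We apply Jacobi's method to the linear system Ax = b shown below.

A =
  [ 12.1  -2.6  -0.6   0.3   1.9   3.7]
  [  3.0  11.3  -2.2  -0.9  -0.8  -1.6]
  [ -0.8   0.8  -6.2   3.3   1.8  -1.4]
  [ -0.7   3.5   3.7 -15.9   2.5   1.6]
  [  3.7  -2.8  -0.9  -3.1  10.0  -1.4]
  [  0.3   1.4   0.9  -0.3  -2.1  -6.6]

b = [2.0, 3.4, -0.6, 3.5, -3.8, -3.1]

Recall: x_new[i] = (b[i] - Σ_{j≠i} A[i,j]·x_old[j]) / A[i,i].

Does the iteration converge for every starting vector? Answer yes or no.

Let D = diag(12.1, 11.3, -6.2, -15.9, 10, -6.6); L, U the strict triangles.
T_J = -D⁻¹(L+U): T[2,1] = -(0.8)/(-6.2) = +0.1290; T[2,2] = 0.
  T[0,:] = [+0.0000 +0.2149 +0.0496 -0.0248 -0.1570 -0.3058]
  T[1,:] = [-0.2655 +0.0000 +0.1947 +0.0796 +0.0708 +0.1416]
  T[2,:] = [-0.1290 +0.1290 +0.0000 +0.5323 +0.2903 -0.2258]
  T[3,:] = [-0.0440 +0.2201 +0.2327 +0.0000 +0.1572 +0.1006]
  T[4,:] = [-0.3700 +0.2800 +0.0900 +0.3100 +0.0000 +0.1400]
  T[5,:] = [+0.0455 +0.2121 +0.1364 -0.0455 -0.3182 +0.0000]
|λ(T)| sorted: 0.6214, 0.4029, 0.2899, 0.2899, 0.2668, 0.2668.
spectral radius ρ = 0.6214; 0.6214 < 1 ⇒ converges.

yes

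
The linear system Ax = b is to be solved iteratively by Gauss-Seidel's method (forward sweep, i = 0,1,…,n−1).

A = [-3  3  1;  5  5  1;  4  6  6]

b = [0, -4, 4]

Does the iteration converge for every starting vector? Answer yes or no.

A = D + L + U where D = diag(-3, 5, 6).
Gauss-Seidel: T = -(D+L)⁻¹U, row 0 first, T[0,2] = -(1)/(-3) = +0.3333; later rows by forward substitution.
  T[0,:] = [+0.0000, +1.0000, +0.3333]
  T[1,:] = [+0.0000, -1.0000, -0.5333]
  T[2,:] = [+0.0000, +0.3333, +0.3111]
|roots of det(T-λI)|: 0.8464, 0.1575, 0.0000.
spectral radius ρ = 0.8464; 0.8464 < 1: convergent.

yes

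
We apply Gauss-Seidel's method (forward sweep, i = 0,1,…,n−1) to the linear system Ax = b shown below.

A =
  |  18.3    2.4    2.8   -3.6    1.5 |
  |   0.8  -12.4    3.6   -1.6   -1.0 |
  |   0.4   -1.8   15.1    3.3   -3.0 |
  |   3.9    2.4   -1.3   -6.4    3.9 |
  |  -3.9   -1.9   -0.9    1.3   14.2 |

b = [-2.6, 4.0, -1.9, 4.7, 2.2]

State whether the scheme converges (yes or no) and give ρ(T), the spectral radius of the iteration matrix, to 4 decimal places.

yes, ρ = 0.2910

Write A = D+L+U with D = diag(18.3, -12.4, 15.1, -6.4, 14.2).
Gauss-Seidel: T = -(D+L)⁻¹U, row 0 first, T[0,4] = -(1.5)/(18.3) = -0.0820; later rows by forward substitution.
  T[0,:] = [+0.0000, -0.1311, -0.1530, +0.1967, -0.0820]
  T[1,:] = [+0.0000, -0.0085, +0.2805, -0.1163, -0.0859]
  T[2,:] = [+0.0000, +0.0025, +0.0375, -0.2376, +0.1906]
  T[3,:] = [+0.0000, -0.0836, +0.0043, +0.1245, +0.4885]
  T[4,:] = [+0.0000, -0.0293, -0.0025, +0.0120, -0.0667]
eigenvalue magnitudes: 0.2910, 0.1698, 0.1698, 0.1660, 0.0000.
spectral radius ρ = 0.2910; 0.2910 < 1: convergent.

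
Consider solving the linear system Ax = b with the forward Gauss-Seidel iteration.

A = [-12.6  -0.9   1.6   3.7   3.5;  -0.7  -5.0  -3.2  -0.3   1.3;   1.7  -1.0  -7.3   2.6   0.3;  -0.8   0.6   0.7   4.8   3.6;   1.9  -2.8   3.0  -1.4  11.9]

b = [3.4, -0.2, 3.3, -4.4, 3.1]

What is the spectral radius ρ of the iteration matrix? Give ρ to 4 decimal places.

0.5527

Let D = diag(-12.6, -5, -7.3, 4.8, 11.9); L, U the strict triangles.
T_GS = -(D+L)⁻¹U: row 0 first, T[0,1] = -(-0.9)/(-12.6) = -0.0714; later rows by forward substitution.
  T[0,:] = [+0.0000, -0.0714, +0.1270, +0.2937, +0.2778]
  T[1,:] = [+0.0000, +0.0100, -0.6578, -0.1011, +0.2211]
  T[2,:] = [+0.0000, -0.0180, +0.1197, +0.4384, +0.0755]
  T[3,:] = [+0.0000, -0.0105, +0.0859, -0.0024, -0.7424]
  T[4,:] = [+0.0000, +0.0171, -0.1951, -0.1815, -0.0987]
eigenvalue magnitudes: 0.5527, 0.2885, 0.2885, 0.0424, 0.0000.
ρ(T) = max|λ| = 0.5527; 0.5527 < 1, so it converges for any x₀.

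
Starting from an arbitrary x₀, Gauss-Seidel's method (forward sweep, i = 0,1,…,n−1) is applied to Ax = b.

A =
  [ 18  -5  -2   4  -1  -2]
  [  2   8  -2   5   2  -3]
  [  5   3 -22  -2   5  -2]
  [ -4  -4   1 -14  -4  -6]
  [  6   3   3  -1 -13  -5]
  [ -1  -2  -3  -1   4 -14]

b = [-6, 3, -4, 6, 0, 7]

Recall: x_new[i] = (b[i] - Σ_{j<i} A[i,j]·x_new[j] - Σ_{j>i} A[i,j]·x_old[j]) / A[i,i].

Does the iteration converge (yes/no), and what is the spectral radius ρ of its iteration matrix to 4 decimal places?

yes, ρ = 0.5428

Write A = D+L+U with D = diag(18, 8, -22, -14, -13, -14).
Gauss-Seidel: T = -(D+L)⁻¹U, row 0 first, T[0,5] = -(-2)/(18) = +0.1111; later rows by forward substitution.
  T[0,:] = [+0.0000 +0.2778 +0.1111 -0.2222 +0.0556 +0.1111]
  T[1,:] = [+0.0000 -0.0694 +0.2222 -0.5694 -0.2639 +0.3472]
  T[2,:] = [+0.0000 +0.0537 +0.0556 -0.2191 +0.2039 -0.0183]
  T[3,:] = [+0.0000 -0.0557 -0.0913 +0.2105 -0.2116 -0.5608]
  T[4,:] = [+0.0000 +0.1288 +0.1224 -0.3007 +0.0281 -0.2143]
  T[5,:] = [+0.0000 +0.0194 -0.0101 +0.0432 +0.0132 -0.0748]
|λ(T)| sorted: 0.5428, 0.2992, 0.2992, 0.0319, 0.0319, 0.0000.
spectral radius ρ = 0.5428; 0.5428 < 1, so it converges for any x₀.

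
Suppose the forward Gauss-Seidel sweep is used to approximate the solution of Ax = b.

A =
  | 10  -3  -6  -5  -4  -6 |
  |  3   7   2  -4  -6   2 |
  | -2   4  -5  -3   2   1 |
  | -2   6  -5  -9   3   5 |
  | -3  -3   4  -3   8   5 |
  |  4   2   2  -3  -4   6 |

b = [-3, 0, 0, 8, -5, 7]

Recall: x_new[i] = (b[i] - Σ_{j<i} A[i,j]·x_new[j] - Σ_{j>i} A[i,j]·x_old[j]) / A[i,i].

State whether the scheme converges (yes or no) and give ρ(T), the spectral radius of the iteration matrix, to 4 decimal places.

Let D = diag(10, 7, -5, -9, 8, 6); L, U the strict triangles.
Gauss-Seidel: T = -(D+L)⁻¹U, row 0 first, T[0,2] = -(-6)/(10) = +0.6000; later rows by forward substitution.
  T[0,:] = [+0.0000  +0.3000  +0.6000  +0.5000  +0.4000  +0.6000]
  T[1,:] = [+0.0000  -0.1286  -0.5429  +0.3571  +0.6857  -0.5429]
  T[2,:] = [+0.0000  -0.2229  -0.6743  -0.5143  +0.7886  -0.4743]
  T[3,:] = [+0.0000  -0.0286  -0.1206  +0.4127  +0.2635  +0.3238]
  T[4,:] = [+0.0000  +0.1650  +0.3133  +0.7333  +0.1117  -0.2450]
  T[5,:] = [+0.0000  +0.0129  +0.1543  +0.4143  -0.5519  -0.0624]
|roots of det(T-λI)|: 1.1543, 0.6734, 0.6734, 0.5419, 0.0252, 0.0000.
spectral radius ρ = 1.1543; 1.1543 > 1, so it fails to converge.

no, ρ = 1.1543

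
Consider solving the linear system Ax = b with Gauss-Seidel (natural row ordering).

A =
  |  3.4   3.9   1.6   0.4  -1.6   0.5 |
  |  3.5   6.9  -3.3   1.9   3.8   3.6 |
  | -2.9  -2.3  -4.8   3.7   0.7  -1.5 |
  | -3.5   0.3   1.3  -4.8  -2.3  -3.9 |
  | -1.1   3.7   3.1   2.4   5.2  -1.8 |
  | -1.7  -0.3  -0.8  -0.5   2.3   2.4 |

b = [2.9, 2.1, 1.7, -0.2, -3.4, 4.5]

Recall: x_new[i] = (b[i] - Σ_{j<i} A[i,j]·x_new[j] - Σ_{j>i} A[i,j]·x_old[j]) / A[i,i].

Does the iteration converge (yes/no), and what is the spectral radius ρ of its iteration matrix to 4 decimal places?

no, ρ = 1.6781

Write A = D+L+U with D = diag(3.4, 6.9, -4.8, -4.8, 5.2, 2.4).
Gauss-Seidel: T = -(D+L)⁻¹U, row 0 first, T[0,3] = -(0.4)/(3.4) = -0.1176; later rows by forward substitution.
  T[0,:] = [+0.0000 -1.1471 -0.4706 -0.1176 +0.4706 -0.1471]
  T[1,:] = [+0.0000 +0.5818 +0.7170 -0.2157 -0.7894 -0.4471]
  T[2,:] = [+0.0000 +0.4142 -0.0592 +0.9453 +0.2398 -0.0094]
  T[3,:] = [+0.0000 +0.9849 +0.3719 +0.3283 -0.8067 -0.7358]
  T[4,:] = [+0.0000 -1.3582 -0.7460 -0.5865 +0.8906 +0.9784]
  T[5,:] = [+0.0000 +0.9051 +0.5290 +0.8352 -0.7070 -1.2541]
|roots of det(T-λI)|: 1.6781, 0.6711, 0.4567, 0.4567, 0.2115, 0.0000.
spectral radius ρ = 1.6781; 1.6781 > 1 ⇒ diverges.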